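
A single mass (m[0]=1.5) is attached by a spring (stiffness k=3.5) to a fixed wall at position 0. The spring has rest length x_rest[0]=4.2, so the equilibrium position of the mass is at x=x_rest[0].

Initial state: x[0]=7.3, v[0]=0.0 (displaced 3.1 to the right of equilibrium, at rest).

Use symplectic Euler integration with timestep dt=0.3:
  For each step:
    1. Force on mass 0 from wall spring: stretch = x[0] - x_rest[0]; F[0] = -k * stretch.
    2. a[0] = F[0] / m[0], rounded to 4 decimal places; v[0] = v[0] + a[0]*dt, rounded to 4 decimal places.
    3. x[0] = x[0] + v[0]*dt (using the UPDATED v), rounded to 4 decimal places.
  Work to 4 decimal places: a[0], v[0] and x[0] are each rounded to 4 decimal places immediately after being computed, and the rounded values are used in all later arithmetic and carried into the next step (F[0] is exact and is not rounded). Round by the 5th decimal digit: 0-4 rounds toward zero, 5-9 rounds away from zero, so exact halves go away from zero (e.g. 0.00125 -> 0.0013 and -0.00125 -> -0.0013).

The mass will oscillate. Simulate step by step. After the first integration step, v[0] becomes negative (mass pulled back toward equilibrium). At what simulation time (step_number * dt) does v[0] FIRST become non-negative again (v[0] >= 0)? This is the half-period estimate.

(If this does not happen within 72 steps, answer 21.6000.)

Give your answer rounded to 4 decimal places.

Answer: 2.1000

Derivation:
Step 0: x=[7.3000] v=[0.0000]
Step 1: x=[6.6490] v=[-2.1700]
Step 2: x=[5.4837] v=[-3.8843]
Step 3: x=[4.0488] v=[-4.7829]
Step 4: x=[2.6457] v=[-4.6771]
Step 5: x=[1.5690] v=[-3.5891]
Step 6: x=[1.0448] v=[-1.7474]
Step 7: x=[1.1832] v=[0.4612]
First v>=0 after going negative at step 7, time=2.1000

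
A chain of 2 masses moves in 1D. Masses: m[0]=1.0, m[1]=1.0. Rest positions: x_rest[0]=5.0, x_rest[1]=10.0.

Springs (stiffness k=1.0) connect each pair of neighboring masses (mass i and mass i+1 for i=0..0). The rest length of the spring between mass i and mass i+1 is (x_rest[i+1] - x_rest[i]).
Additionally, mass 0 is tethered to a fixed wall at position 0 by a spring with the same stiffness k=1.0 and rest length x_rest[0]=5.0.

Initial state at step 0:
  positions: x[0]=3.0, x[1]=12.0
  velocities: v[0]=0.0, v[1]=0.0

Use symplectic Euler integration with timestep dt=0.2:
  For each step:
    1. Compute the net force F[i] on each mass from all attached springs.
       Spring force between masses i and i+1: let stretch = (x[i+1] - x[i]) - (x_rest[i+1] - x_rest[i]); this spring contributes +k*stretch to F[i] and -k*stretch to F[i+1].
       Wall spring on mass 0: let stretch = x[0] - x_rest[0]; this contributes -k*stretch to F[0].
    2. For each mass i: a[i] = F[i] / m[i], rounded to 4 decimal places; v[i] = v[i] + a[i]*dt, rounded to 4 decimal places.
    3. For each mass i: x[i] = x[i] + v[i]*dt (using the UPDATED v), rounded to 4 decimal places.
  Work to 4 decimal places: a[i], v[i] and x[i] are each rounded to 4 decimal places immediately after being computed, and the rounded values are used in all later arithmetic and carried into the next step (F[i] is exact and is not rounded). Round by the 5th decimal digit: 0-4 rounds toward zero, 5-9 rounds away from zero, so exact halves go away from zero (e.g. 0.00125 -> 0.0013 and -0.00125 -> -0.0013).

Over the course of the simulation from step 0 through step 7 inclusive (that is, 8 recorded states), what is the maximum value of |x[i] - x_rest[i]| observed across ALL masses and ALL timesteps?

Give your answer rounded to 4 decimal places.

Answer: 2.0143

Derivation:
Step 0: x=[3.0000 12.0000] v=[0.0000 0.0000]
Step 1: x=[3.2400 11.8400] v=[1.2000 -0.8000]
Step 2: x=[3.6944 11.5360] v=[2.2720 -1.5200]
Step 3: x=[4.3147 11.1183] v=[3.1014 -2.0883]
Step 4: x=[5.0345 10.6285] v=[3.5992 -2.4490]
Step 5: x=[5.7767 10.1149] v=[3.7111 -2.5678]
Step 6: x=[6.4614 9.6278] v=[3.4234 -2.4354]
Step 7: x=[7.0143 9.2141] v=[2.7644 -2.0687]
Max displacement = 2.0143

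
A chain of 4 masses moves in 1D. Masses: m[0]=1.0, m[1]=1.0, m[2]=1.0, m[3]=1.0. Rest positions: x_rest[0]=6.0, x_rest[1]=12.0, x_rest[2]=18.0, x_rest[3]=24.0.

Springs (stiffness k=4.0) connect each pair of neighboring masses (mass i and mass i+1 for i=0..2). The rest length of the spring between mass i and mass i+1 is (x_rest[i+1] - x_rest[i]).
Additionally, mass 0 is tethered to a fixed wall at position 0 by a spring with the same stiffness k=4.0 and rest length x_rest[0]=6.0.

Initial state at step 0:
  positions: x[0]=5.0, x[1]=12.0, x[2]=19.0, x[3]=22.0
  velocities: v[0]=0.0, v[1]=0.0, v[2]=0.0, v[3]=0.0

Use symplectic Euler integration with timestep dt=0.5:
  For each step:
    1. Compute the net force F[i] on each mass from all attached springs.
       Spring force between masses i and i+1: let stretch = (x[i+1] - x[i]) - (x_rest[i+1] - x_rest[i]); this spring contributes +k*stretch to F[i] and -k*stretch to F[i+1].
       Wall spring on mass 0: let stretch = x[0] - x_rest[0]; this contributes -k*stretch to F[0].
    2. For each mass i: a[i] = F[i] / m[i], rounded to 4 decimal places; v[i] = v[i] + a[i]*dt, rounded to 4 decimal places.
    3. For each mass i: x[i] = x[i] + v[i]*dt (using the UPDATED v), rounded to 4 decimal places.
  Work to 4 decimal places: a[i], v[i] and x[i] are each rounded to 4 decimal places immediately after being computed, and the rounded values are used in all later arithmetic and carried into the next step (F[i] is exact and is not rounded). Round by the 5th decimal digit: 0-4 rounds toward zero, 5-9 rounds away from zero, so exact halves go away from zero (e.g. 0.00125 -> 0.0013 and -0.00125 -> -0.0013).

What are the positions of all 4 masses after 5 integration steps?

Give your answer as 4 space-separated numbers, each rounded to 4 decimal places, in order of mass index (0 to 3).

Step 0: x=[5.0000 12.0000 19.0000 22.0000] v=[0.0000 0.0000 0.0000 0.0000]
Step 1: x=[7.0000 12.0000 15.0000 25.0000] v=[4.0000 0.0000 -8.0000 6.0000]
Step 2: x=[7.0000 10.0000 18.0000 24.0000] v=[0.0000 -4.0000 6.0000 -2.0000]
Step 3: x=[3.0000 13.0000 19.0000 23.0000] v=[-8.0000 6.0000 2.0000 -2.0000]
Step 4: x=[6.0000 12.0000 18.0000 24.0000] v=[6.0000 -2.0000 -2.0000 2.0000]
Step 5: x=[9.0000 11.0000 17.0000 25.0000] v=[6.0000 -2.0000 -2.0000 2.0000]

Answer: 9.0000 11.0000 17.0000 25.0000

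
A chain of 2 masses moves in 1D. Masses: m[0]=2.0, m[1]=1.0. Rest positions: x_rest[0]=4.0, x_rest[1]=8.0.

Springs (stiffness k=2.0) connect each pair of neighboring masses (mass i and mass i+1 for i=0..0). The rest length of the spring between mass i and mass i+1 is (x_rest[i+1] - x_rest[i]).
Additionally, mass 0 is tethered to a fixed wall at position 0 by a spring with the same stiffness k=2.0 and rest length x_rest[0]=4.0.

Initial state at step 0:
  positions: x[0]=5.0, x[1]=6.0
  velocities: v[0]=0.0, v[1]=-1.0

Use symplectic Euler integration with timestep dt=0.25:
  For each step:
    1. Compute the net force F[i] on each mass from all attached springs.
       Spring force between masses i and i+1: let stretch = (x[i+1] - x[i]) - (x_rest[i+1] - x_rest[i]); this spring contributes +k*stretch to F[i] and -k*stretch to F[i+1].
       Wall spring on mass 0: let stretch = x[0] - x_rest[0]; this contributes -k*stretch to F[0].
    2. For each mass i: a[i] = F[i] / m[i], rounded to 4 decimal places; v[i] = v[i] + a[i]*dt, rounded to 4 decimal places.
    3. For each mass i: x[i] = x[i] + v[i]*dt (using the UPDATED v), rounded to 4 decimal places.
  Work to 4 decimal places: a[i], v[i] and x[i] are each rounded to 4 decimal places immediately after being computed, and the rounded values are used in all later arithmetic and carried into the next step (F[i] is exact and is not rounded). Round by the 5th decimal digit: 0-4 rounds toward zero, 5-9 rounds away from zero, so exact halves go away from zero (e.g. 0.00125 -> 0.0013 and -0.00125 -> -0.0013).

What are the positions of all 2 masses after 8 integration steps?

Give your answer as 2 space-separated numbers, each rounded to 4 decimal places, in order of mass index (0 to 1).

Step 0: x=[5.0000 6.0000] v=[0.0000 -1.0000]
Step 1: x=[4.7500 6.1250] v=[-1.0000 0.5000]
Step 2: x=[4.2891 6.5781] v=[-1.8438 1.8125]
Step 3: x=[3.7032 7.2451] v=[-2.3438 2.6680]
Step 4: x=[3.1072 7.9694] v=[-2.3841 2.8971]
Step 5: x=[2.6209 8.5859] v=[-1.9454 2.4660]
Step 6: x=[2.3436 8.9568] v=[-1.1094 1.4835]
Step 7: x=[2.3331 9.0010] v=[-0.0420 0.1769]
Step 8: x=[2.5935 8.7117] v=[1.0417 -1.1571]

Answer: 2.5935 8.7117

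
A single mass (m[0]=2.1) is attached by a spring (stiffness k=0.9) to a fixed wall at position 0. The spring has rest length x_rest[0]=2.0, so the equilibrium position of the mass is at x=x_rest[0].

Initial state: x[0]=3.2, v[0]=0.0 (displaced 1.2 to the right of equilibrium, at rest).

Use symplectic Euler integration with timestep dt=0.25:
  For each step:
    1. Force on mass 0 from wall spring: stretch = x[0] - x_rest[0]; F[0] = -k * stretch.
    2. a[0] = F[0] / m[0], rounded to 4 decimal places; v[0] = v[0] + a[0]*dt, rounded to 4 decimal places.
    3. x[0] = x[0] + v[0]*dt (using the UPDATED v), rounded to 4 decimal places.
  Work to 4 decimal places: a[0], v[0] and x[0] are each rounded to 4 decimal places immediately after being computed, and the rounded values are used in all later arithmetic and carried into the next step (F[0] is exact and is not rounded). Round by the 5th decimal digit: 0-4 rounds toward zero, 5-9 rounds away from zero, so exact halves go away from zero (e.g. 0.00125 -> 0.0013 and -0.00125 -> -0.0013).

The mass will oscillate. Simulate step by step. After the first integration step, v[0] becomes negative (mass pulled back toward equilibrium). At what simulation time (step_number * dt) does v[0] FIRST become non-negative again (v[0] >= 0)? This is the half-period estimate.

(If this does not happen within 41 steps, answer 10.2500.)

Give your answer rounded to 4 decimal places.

Step 0: x=[3.2000] v=[0.0000]
Step 1: x=[3.1679] v=[-0.1286]
Step 2: x=[3.1045] v=[-0.2537]
Step 3: x=[3.0115] v=[-0.3721]
Step 4: x=[2.8914] v=[-0.4805]
Step 5: x=[2.7474] v=[-0.5760]
Step 6: x=[2.5834] v=[-0.6561]
Step 7: x=[2.4038] v=[-0.7186]
Step 8: x=[2.2133] v=[-0.7619]
Step 9: x=[2.0171] v=[-0.7848]
Step 10: x=[1.8205] v=[-0.7866]
Step 11: x=[1.6287] v=[-0.7674]
Step 12: x=[1.4468] v=[-0.7276]
Step 13: x=[1.2797] v=[-0.6683]
Step 14: x=[1.1319] v=[-0.5911]
Step 15: x=[1.0074] v=[-0.4981]
Step 16: x=[0.9095] v=[-0.3918]
Step 17: x=[0.8408] v=[-0.2750]
Step 18: x=[0.8031] v=[-0.1508]
Step 19: x=[0.7975] v=[-0.0226]
Step 20: x=[0.8241] v=[0.1063]
First v>=0 after going negative at step 20, time=5.0000

Answer: 5.0000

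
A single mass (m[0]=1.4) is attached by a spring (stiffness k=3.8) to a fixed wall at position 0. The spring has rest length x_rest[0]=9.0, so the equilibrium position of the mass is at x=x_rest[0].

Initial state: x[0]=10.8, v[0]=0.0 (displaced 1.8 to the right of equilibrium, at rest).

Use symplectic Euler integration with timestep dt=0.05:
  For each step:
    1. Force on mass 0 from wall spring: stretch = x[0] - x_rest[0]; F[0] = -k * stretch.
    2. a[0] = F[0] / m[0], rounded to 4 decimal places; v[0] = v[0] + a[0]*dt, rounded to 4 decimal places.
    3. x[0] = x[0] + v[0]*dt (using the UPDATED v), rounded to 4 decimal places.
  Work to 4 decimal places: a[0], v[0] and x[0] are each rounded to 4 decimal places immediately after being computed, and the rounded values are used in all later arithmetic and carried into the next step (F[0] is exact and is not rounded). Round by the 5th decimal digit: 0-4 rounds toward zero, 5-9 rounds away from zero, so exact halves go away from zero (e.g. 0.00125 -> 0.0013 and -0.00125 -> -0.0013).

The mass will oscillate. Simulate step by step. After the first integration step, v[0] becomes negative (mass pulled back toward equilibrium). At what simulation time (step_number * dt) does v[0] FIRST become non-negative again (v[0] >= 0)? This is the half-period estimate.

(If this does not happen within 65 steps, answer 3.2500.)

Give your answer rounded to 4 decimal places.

Answer: 1.9500

Derivation:
Step 0: x=[10.8000] v=[0.0000]
Step 1: x=[10.7878] v=[-0.2443]
Step 2: x=[10.7635] v=[-0.4869]
Step 3: x=[10.7272] v=[-0.7262]
Step 4: x=[10.6792] v=[-0.9606]
Step 5: x=[10.6198] v=[-1.1885]
Step 6: x=[10.5494] v=[-1.4083]
Step 7: x=[10.4685] v=[-1.6186]
Step 8: x=[10.3776] v=[-1.8179]
Step 9: x=[10.2774] v=[-2.0049]
Step 10: x=[10.1685] v=[-2.1783]
Step 11: x=[10.0517] v=[-2.3369]
Step 12: x=[9.9277] v=[-2.4796]
Step 13: x=[9.7974] v=[-2.6055]
Step 14: x=[9.6617] v=[-2.7137]
Step 15: x=[9.5215] v=[-2.8035]
Step 16: x=[9.3778] v=[-2.8743]
Step 17: x=[9.2315] v=[-2.9256]
Step 18: x=[9.0837] v=[-2.9570]
Step 19: x=[8.9353] v=[-2.9684]
Step 20: x=[8.7873] v=[-2.9596]
Step 21: x=[8.6408] v=[-2.9307]
Step 22: x=[8.4967] v=[-2.8820]
Step 23: x=[8.3560] v=[-2.8137]
Step 24: x=[8.2197] v=[-2.7263]
Step 25: x=[8.0887] v=[-2.6204]
Step 26: x=[7.9639] v=[-2.4967]
Step 27: x=[7.8461] v=[-2.3561]
Step 28: x=[7.7361] v=[-2.1995]
Step 29: x=[7.6347] v=[-2.0280]
Step 30: x=[7.5426] v=[-1.8427]
Step 31: x=[7.4604] v=[-1.6449]
Step 32: x=[7.3886] v=[-1.4360]
Step 33: x=[7.3277] v=[-1.2173]
Step 34: x=[7.2782] v=[-0.9903]
Step 35: x=[7.2404] v=[-0.7566]
Step 36: x=[7.2145] v=[-0.5178]
Step 37: x=[7.2007] v=[-0.2755]
Step 38: x=[7.1991] v=[-0.0313]
Step 39: x=[7.2098] v=[0.2131]
First v>=0 after going negative at step 39, time=1.9500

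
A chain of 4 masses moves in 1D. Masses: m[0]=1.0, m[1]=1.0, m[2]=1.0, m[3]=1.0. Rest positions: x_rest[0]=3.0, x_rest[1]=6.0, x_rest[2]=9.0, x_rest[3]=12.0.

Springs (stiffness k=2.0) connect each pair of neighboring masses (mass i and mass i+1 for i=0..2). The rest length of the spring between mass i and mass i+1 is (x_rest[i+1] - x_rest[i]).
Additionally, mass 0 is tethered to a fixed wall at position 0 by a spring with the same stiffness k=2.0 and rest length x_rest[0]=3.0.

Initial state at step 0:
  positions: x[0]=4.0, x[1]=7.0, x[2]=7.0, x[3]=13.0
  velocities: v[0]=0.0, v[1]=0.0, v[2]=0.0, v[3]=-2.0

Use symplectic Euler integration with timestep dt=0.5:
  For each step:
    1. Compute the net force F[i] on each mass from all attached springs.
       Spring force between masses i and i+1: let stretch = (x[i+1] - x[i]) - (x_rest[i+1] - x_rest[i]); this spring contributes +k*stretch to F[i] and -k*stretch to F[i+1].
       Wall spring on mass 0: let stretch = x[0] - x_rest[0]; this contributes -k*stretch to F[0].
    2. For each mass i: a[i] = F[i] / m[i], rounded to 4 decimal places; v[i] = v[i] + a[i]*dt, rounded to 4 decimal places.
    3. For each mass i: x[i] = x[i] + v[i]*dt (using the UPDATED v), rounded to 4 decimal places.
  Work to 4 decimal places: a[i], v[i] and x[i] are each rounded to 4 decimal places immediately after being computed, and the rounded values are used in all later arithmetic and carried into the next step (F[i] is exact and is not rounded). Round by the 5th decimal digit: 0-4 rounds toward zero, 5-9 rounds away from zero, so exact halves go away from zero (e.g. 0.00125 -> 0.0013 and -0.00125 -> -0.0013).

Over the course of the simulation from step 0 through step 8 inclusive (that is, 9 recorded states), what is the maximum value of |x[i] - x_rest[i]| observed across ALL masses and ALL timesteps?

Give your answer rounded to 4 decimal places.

Answer: 3.3750

Derivation:
Step 0: x=[4.0000 7.0000 7.0000 13.0000] v=[0.0000 0.0000 0.0000 -2.0000]
Step 1: x=[3.5000 5.5000 10.0000 10.5000] v=[-1.0000 -3.0000 6.0000 -5.0000]
Step 2: x=[2.2500 5.2500 11.0000 9.2500] v=[-2.5000 -0.5000 2.0000 -2.5000]
Step 3: x=[1.3750 6.3750 8.2500 10.3750] v=[-1.7500 2.2500 -5.5000 2.2500]
Step 4: x=[2.3125 5.9375 5.6250 11.9375] v=[1.8750 -0.8750 -5.2500 3.1250]
Step 5: x=[3.9063 3.5313 6.3125 11.8438] v=[3.1875 -4.8125 1.3750 -0.1875]
Step 6: x=[3.3594 2.7032 8.3751 10.4844] v=[-1.0938 -1.6563 4.1251 -2.7188]
Step 7: x=[0.8047 5.0391 8.6564 9.5704] v=[-5.1094 4.6718 0.5625 -1.8281]
Step 8: x=[-0.0352 7.0665 7.5860 9.6994] v=[-1.6797 4.0547 -2.1408 0.2579]
Max displacement = 3.3750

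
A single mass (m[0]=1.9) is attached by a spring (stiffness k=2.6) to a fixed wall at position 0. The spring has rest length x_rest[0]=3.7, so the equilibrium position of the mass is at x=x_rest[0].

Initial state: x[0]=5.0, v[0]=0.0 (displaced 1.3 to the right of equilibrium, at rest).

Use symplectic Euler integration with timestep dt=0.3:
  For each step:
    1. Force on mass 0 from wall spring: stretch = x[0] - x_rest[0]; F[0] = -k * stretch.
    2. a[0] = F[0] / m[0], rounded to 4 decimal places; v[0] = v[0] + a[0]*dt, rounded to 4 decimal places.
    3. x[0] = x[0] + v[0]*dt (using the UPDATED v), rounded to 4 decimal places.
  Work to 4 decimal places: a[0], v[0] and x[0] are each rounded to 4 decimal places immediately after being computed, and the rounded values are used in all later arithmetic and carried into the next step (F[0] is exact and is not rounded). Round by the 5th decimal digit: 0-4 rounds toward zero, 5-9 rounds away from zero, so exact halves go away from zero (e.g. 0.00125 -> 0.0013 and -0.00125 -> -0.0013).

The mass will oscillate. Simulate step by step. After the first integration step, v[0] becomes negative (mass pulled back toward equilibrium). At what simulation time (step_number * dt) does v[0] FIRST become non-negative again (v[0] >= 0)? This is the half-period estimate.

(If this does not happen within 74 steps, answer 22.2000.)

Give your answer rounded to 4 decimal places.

Answer: 2.7000

Derivation:
Step 0: x=[5.0000] v=[0.0000]
Step 1: x=[4.8399] v=[-0.5337]
Step 2: x=[4.5394] v=[-1.0017]
Step 3: x=[4.1355] v=[-1.3463]
Step 4: x=[3.6780] v=[-1.5251]
Step 5: x=[3.2232] v=[-1.5161]
Step 6: x=[2.8271] v=[-1.3204]
Step 7: x=[2.5385] v=[-0.9621]
Step 8: x=[2.3929] v=[-0.4853]
Step 9: x=[2.4083] v=[0.0513]
First v>=0 after going negative at step 9, time=2.7000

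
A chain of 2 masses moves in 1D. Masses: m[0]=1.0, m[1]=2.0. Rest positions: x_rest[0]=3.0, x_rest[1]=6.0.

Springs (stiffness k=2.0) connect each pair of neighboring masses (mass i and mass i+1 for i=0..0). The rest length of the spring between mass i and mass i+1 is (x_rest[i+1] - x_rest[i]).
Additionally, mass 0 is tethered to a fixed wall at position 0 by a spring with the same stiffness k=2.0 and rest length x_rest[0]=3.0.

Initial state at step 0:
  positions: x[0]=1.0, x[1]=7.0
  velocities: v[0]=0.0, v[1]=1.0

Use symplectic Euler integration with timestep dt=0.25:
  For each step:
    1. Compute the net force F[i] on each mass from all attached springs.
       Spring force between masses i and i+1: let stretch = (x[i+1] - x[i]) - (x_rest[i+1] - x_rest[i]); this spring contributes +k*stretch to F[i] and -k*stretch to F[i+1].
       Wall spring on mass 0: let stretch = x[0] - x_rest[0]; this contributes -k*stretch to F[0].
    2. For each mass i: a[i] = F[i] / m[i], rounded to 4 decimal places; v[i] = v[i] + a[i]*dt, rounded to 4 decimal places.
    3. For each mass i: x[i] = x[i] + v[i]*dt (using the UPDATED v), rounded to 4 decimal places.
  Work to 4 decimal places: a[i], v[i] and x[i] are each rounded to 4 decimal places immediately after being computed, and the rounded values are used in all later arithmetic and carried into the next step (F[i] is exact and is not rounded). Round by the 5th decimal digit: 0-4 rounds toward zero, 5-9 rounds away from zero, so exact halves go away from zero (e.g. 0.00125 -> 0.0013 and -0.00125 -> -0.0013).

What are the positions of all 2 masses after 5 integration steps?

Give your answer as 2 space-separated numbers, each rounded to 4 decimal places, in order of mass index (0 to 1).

Step 0: x=[1.0000 7.0000] v=[0.0000 1.0000]
Step 1: x=[1.6250 7.0625] v=[2.5000 0.2500]
Step 2: x=[2.7266 6.9727] v=[4.4063 -0.3594]
Step 3: x=[4.0181 6.8050] v=[5.1661 -0.6709]
Step 4: x=[5.1557 6.6506] v=[4.5505 -0.6176]
Step 5: x=[5.8357 6.5903] v=[2.7201 -0.2413]

Answer: 5.8357 6.5903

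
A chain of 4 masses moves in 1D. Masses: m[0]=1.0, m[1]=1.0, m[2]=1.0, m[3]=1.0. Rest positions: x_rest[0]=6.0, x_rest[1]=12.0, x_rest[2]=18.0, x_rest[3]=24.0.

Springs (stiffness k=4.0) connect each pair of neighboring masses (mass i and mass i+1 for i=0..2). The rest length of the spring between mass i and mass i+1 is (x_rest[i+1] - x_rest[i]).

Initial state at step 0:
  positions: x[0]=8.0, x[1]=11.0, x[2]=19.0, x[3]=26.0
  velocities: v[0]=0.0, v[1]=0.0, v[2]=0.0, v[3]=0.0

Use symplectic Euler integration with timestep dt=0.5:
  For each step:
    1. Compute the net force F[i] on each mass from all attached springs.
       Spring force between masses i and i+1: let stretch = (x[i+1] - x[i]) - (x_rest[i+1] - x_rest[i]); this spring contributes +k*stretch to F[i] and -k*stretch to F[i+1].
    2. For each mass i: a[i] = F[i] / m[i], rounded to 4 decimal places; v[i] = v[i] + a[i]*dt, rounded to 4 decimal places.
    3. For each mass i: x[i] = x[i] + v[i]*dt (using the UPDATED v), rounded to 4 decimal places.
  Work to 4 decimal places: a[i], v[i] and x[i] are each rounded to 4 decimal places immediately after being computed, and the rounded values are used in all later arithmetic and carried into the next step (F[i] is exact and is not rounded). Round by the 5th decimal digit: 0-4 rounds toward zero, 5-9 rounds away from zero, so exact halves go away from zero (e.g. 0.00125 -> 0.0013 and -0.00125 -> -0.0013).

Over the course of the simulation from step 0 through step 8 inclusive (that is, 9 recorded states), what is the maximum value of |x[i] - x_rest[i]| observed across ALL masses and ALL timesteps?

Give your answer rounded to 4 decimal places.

Step 0: x=[8.0000 11.0000 19.0000 26.0000] v=[0.0000 0.0000 0.0000 0.0000]
Step 1: x=[5.0000 16.0000 18.0000 25.0000] v=[-6.0000 10.0000 -2.0000 -2.0000]
Step 2: x=[7.0000 12.0000 22.0000 23.0000] v=[4.0000 -8.0000 8.0000 -4.0000]
Step 3: x=[8.0000 13.0000 17.0000 26.0000] v=[2.0000 2.0000 -10.0000 6.0000]
Step 4: x=[8.0000 13.0000 17.0000 26.0000] v=[0.0000 0.0000 0.0000 0.0000]
Step 5: x=[7.0000 12.0000 22.0000 23.0000] v=[-2.0000 -2.0000 10.0000 -6.0000]
Step 6: x=[5.0000 16.0000 18.0000 25.0000] v=[-4.0000 8.0000 -8.0000 4.0000]
Step 7: x=[8.0000 11.0000 19.0000 26.0000] v=[6.0000 -10.0000 2.0000 2.0000]
Step 8: x=[8.0000 11.0000 19.0000 26.0000] v=[0.0000 0.0000 0.0000 0.0000]
Max displacement = 4.0000

Answer: 4.0000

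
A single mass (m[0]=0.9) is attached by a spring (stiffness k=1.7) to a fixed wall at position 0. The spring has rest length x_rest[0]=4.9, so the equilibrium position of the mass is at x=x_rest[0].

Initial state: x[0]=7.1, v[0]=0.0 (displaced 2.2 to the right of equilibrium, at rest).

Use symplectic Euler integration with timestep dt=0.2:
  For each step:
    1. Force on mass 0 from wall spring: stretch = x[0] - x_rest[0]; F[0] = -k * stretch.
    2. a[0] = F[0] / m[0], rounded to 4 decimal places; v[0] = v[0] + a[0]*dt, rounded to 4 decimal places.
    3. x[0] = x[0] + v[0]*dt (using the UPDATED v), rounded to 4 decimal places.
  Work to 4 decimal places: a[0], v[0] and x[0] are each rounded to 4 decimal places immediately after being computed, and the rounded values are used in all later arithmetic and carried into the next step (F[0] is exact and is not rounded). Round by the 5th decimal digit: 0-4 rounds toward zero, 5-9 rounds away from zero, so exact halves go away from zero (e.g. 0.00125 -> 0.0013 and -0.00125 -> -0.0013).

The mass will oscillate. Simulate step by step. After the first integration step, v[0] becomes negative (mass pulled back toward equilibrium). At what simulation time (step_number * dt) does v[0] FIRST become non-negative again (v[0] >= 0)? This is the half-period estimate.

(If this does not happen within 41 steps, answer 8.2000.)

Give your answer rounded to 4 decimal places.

Step 0: x=[7.1000] v=[0.0000]
Step 1: x=[6.9338] v=[-0.8311]
Step 2: x=[6.6139] v=[-1.5994]
Step 3: x=[6.1645] v=[-2.2469]
Step 4: x=[5.6196] v=[-2.7246]
Step 5: x=[5.0203] v=[-2.9964]
Step 6: x=[4.4119] v=[-3.0418]
Step 7: x=[3.8404] v=[-2.8574]
Step 8: x=[3.3490] v=[-2.4571]
Step 9: x=[2.9748] v=[-1.8712]
Step 10: x=[2.7460] v=[-1.1439]
Step 11: x=[2.6800] v=[-0.3302]
Step 12: x=[2.7817] v=[0.5085]
First v>=0 after going negative at step 12, time=2.4000

Answer: 2.4000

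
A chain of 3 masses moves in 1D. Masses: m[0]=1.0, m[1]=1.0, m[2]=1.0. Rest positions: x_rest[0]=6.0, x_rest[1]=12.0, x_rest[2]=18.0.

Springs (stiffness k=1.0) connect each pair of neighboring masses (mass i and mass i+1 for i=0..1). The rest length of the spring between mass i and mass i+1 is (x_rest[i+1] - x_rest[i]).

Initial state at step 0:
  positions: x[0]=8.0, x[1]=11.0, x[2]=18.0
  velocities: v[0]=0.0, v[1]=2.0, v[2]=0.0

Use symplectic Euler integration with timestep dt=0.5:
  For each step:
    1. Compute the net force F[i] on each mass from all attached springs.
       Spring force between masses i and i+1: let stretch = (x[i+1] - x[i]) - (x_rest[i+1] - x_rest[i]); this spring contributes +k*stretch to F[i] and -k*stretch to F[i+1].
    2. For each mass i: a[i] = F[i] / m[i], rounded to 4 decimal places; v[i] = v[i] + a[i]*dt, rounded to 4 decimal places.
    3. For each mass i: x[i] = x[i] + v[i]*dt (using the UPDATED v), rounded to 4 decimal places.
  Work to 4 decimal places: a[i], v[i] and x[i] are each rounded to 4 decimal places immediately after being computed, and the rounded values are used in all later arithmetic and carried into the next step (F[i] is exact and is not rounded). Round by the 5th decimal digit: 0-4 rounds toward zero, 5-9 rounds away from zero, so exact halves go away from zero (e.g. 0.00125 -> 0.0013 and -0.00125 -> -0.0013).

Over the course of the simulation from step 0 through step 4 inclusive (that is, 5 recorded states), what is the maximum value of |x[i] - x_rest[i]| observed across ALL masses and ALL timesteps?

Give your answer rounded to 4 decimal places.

Answer: 3.1875

Derivation:
Step 0: x=[8.0000 11.0000 18.0000] v=[0.0000 2.0000 0.0000]
Step 1: x=[7.2500 13.0000 17.7500] v=[-1.5000 4.0000 -0.5000]
Step 2: x=[6.4375 14.7500 17.8125] v=[-1.6250 3.5000 0.1250]
Step 3: x=[6.2031 15.1875 18.6094] v=[-0.4688 0.8750 1.5938]
Step 4: x=[6.7148 14.2344 20.0509] v=[1.0234 -1.9063 2.8829]
Max displacement = 3.1875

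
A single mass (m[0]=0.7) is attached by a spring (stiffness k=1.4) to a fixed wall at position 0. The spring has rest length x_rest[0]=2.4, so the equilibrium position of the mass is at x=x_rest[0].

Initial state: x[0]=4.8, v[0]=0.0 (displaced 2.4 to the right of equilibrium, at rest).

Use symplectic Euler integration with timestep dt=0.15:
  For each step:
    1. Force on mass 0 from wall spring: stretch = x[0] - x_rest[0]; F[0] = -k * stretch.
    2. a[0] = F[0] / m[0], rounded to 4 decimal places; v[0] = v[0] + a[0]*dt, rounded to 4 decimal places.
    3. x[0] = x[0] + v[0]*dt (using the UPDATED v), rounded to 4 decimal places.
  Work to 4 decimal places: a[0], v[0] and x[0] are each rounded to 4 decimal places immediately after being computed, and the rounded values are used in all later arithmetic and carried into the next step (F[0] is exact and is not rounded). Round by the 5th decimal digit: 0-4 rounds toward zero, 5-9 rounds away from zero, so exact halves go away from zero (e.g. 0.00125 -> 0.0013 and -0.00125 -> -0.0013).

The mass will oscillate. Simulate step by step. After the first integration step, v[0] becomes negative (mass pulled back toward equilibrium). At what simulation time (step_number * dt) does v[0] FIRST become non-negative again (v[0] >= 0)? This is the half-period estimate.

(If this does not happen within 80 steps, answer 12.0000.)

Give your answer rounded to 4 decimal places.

Step 0: x=[4.8000] v=[0.0000]
Step 1: x=[4.6920] v=[-0.7200]
Step 2: x=[4.4809] v=[-1.4076]
Step 3: x=[4.1761] v=[-2.0319]
Step 4: x=[3.7914] v=[-2.5647]
Step 5: x=[3.3441] v=[-2.9821]
Step 6: x=[2.8543] v=[-3.2653]
Step 7: x=[2.3441] v=[-3.4016]
Step 8: x=[1.8364] v=[-3.3848]
Step 9: x=[1.3540] v=[-3.2157]
Step 10: x=[0.9187] v=[-2.9019]
Step 11: x=[0.5501] v=[-2.4575]
Step 12: x=[0.2647] v=[-1.9025]
Step 13: x=[0.0754] v=[-1.2619]
Step 14: x=[-0.0093] v=[-0.5645]
Step 15: x=[0.0144] v=[0.1583]
First v>=0 after going negative at step 15, time=2.2500

Answer: 2.2500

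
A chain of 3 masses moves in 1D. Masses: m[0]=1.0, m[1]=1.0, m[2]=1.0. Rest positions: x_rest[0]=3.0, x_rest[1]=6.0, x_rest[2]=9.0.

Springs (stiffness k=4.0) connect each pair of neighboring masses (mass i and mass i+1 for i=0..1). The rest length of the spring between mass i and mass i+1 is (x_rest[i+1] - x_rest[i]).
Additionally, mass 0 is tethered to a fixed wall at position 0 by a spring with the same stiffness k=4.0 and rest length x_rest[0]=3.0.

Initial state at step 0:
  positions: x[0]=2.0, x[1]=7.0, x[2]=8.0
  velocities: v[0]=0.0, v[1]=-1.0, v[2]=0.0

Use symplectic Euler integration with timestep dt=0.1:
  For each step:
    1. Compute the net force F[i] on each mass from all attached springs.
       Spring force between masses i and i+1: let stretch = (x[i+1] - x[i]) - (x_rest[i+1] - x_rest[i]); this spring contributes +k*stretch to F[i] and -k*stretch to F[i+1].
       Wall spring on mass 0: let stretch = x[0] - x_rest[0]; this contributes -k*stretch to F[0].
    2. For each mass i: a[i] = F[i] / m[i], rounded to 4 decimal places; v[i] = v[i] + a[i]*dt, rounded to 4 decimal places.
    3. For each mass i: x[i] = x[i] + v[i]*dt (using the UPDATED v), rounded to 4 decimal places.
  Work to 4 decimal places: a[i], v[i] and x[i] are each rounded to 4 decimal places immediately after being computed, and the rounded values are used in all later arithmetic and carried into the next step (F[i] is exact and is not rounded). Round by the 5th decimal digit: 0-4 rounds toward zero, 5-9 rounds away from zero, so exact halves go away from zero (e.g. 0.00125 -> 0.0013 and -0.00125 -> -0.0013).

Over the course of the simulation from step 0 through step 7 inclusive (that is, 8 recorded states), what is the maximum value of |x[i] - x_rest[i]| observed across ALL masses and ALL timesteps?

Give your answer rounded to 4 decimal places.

Answer: 1.7284

Derivation:
Step 0: x=[2.0000 7.0000 8.0000] v=[0.0000 -1.0000 0.0000]
Step 1: x=[2.1200 6.7400 8.0800] v=[1.2000 -2.6000 0.8000]
Step 2: x=[2.3400 6.3488 8.2264] v=[2.2000 -3.9120 1.4640]
Step 3: x=[2.6268 5.8724 8.4177] v=[2.8675 -4.7645 1.9130]
Step 4: x=[2.9383 5.3679 8.6272] v=[3.1150 -5.0446 2.0949]
Step 5: x=[3.2295 4.8966 8.8263] v=[2.9115 -4.7127 1.9912]
Step 6: x=[3.4582 4.5158 8.9882] v=[2.2865 -3.8077 1.6193]
Step 7: x=[3.5908 4.2716 9.0912] v=[1.3263 -2.4418 1.0303]
Max displacement = 1.7284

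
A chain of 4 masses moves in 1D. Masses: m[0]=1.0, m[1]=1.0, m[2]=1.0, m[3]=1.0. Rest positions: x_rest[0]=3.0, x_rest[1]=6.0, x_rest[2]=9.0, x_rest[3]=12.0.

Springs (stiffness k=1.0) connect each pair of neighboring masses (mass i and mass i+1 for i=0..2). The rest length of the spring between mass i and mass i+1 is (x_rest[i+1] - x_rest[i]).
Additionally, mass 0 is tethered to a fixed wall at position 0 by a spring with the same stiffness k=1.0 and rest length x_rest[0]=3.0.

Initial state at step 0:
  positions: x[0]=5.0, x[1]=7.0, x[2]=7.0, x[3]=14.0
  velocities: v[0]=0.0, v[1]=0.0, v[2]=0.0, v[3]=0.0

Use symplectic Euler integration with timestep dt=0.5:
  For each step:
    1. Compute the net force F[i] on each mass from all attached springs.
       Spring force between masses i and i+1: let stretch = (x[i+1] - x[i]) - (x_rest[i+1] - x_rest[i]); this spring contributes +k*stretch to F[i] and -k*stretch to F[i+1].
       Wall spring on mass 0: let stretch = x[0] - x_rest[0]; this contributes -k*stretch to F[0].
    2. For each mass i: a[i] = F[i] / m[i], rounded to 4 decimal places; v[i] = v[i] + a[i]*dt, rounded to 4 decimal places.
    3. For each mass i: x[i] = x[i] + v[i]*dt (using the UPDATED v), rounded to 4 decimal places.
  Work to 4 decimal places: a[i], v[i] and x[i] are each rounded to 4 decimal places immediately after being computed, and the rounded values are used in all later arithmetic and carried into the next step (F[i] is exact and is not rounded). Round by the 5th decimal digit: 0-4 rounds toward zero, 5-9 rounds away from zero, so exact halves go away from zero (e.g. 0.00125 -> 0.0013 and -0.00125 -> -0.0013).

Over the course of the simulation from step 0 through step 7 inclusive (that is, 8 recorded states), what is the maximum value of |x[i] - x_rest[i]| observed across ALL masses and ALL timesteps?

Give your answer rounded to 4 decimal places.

Answer: 3.1719

Derivation:
Step 0: x=[5.0000 7.0000 7.0000 14.0000] v=[0.0000 0.0000 0.0000 0.0000]
Step 1: x=[4.2500 6.5000 8.7500 13.0000] v=[-1.5000 -1.0000 3.5000 -2.0000]
Step 2: x=[3.0000 6.0000 11.0000 11.6875] v=[-2.5000 -1.0000 4.5000 -2.6250]
Step 3: x=[1.7500 6.0000 12.1719 10.9531] v=[-2.5000 0.0000 2.3438 -1.4688]
Step 4: x=[1.1250 6.4805 11.4961 11.2734] v=[-1.2500 0.9610 -1.3516 0.6406]
Step 5: x=[1.5577 6.8761 9.5107 12.3994] v=[0.8653 0.7911 -3.9708 2.2520]
Step 6: x=[2.9306 6.6007 7.5888 13.5533] v=[2.7457 -0.5508 -3.8438 2.3077]
Step 7: x=[4.4884 5.6548 6.9110 13.9661] v=[3.1155 -1.8918 -1.3556 0.8255]
Max displacement = 3.1719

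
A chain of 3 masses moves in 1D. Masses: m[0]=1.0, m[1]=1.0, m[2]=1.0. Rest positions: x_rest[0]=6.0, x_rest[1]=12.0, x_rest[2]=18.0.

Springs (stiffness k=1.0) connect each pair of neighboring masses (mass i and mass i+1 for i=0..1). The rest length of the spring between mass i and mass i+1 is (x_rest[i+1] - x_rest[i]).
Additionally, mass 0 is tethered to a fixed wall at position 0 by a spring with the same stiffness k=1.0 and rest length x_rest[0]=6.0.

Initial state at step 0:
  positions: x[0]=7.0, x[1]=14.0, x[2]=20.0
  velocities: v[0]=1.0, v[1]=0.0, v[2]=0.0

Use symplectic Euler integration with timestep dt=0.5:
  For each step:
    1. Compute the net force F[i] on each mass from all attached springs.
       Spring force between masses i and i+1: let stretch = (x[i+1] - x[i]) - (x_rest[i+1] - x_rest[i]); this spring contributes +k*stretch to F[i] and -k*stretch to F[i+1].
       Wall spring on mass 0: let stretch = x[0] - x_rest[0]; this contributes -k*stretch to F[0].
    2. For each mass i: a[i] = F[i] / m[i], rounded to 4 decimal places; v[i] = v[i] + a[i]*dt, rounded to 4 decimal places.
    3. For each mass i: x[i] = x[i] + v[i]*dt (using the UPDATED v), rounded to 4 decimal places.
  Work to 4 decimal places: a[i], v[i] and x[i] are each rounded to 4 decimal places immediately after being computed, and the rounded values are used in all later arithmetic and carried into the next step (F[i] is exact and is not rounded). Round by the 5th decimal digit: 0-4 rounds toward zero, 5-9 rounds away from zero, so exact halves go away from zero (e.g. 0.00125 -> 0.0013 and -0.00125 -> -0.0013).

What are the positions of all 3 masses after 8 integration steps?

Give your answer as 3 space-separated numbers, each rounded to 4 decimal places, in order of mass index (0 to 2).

Answer: 5.8125 11.4484 18.2097

Derivation:
Step 0: x=[7.0000 14.0000 20.0000] v=[1.0000 0.0000 0.0000]
Step 1: x=[7.5000 13.7500 20.0000] v=[1.0000 -0.5000 0.0000]
Step 2: x=[7.6875 13.5000 19.9375] v=[0.3750 -0.5000 -0.1250]
Step 3: x=[7.4063 13.4063 19.7656] v=[-0.5625 -0.1875 -0.3438]
Step 4: x=[6.7735 13.4024 19.5039] v=[-1.2657 -0.0079 -0.5235]
Step 5: x=[6.1045 13.2666 19.2168] v=[-1.3380 -0.2716 -0.5743]
Step 6: x=[5.6999 12.8278 18.9421] v=[-0.8092 -0.8776 -0.5494]
Step 7: x=[5.6523 12.1356 18.6388] v=[-0.0952 -1.3844 -0.6066]
Step 8: x=[5.8125 11.4484 18.2097] v=[0.3203 -1.3745 -0.8582]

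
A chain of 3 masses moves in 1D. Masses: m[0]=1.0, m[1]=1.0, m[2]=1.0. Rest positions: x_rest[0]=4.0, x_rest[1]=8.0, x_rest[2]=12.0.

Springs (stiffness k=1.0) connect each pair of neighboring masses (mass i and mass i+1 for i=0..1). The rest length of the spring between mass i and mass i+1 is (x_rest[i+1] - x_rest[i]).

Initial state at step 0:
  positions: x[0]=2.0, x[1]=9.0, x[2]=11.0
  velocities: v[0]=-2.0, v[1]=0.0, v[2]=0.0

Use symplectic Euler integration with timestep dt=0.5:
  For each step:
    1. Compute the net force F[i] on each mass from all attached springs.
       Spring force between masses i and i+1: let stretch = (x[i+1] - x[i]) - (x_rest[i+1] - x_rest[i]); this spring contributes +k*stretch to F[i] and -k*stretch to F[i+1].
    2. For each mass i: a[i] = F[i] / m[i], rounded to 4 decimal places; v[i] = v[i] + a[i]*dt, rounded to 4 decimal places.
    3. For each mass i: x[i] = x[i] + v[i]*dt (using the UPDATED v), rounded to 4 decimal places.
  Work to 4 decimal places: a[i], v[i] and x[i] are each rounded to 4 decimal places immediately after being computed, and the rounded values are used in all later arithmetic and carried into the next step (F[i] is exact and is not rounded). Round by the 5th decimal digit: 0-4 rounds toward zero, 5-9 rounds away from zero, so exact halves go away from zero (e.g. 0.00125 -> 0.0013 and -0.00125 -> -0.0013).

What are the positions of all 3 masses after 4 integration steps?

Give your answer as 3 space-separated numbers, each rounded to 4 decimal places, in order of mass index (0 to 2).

Answer: 2.0782 4.6524 11.2696

Derivation:
Step 0: x=[2.0000 9.0000 11.0000] v=[-2.0000 0.0000 0.0000]
Step 1: x=[1.7500 7.7500 11.5000] v=[-0.5000 -2.5000 1.0000]
Step 2: x=[2.0000 5.9375 12.0625] v=[0.5000 -3.6250 1.1250]
Step 3: x=[2.2344 4.6719 12.0938] v=[0.4688 -2.5313 0.0625]
Step 4: x=[2.0782 4.6524 11.2696] v=[-0.3125 -0.0391 -1.6485]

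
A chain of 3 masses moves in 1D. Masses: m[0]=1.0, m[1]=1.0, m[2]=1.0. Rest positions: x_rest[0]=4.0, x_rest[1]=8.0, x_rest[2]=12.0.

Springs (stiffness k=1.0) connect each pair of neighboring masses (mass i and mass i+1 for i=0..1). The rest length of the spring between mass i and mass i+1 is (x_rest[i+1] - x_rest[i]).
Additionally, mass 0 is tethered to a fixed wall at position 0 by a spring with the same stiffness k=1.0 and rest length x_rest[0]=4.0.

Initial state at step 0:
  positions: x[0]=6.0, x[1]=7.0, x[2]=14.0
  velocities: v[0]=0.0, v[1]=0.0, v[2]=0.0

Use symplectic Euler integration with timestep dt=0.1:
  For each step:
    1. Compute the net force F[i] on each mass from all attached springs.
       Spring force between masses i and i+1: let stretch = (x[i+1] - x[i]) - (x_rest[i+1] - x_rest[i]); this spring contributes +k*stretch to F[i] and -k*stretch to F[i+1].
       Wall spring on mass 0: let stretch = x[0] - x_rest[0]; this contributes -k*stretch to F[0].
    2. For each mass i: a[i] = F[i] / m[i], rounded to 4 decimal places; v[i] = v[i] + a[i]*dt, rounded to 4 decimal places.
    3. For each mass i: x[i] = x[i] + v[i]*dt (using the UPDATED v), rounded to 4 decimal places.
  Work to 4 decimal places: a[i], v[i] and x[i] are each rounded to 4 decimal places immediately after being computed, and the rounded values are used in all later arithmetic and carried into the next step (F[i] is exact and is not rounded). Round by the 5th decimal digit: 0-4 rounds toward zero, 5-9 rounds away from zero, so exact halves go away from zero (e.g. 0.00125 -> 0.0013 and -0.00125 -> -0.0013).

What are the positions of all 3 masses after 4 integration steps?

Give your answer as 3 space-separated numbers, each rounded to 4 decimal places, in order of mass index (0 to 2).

Step 0: x=[6.0000 7.0000 14.0000] v=[0.0000 0.0000 0.0000]
Step 1: x=[5.9500 7.0600 13.9700] v=[-0.5000 0.6000 -0.3000]
Step 2: x=[5.8516 7.1780 13.9109] v=[-0.9840 1.1800 -0.5910]
Step 3: x=[5.7080 7.3501 13.8245] v=[-1.4365 1.7207 -0.8643]
Step 4: x=[5.5237 7.5705 13.7133] v=[-1.8431 2.2039 -1.1117]

Answer: 5.5237 7.5705 13.7133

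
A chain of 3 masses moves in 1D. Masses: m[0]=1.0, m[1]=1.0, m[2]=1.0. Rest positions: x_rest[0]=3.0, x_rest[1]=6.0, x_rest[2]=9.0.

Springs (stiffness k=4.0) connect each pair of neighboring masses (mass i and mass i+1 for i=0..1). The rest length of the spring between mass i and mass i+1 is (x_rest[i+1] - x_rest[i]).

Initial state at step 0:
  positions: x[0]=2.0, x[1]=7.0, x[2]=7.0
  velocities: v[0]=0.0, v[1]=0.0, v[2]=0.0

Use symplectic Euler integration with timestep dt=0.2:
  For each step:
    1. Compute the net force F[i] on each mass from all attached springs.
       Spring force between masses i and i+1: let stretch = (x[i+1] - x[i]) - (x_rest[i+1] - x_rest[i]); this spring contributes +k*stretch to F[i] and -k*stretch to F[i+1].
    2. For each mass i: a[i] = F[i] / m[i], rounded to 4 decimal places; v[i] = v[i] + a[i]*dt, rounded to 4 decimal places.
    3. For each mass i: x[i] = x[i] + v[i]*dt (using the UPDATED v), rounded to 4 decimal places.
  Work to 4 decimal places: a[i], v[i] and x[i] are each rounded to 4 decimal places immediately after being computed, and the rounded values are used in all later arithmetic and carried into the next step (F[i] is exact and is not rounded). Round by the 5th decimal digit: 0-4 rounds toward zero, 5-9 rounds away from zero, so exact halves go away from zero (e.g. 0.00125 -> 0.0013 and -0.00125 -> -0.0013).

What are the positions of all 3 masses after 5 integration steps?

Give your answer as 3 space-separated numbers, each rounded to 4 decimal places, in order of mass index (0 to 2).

Answer: 2.6772 4.0328 9.2900

Derivation:
Step 0: x=[2.0000 7.0000 7.0000] v=[0.0000 0.0000 0.0000]
Step 1: x=[2.3200 6.2000 7.4800] v=[1.6000 -4.0000 2.4000]
Step 2: x=[2.7808 4.9840 8.2352] v=[2.3040 -6.0800 3.7760]
Step 3: x=[3.1141 3.9357 8.9502] v=[1.6666 -5.2416 3.5750]
Step 4: x=[3.0989 3.5582 9.3429] v=[-0.0761 -1.8873 1.9634]
Step 5: x=[2.6772 4.0328 9.2900] v=[-2.1087 2.3730 -0.2644]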